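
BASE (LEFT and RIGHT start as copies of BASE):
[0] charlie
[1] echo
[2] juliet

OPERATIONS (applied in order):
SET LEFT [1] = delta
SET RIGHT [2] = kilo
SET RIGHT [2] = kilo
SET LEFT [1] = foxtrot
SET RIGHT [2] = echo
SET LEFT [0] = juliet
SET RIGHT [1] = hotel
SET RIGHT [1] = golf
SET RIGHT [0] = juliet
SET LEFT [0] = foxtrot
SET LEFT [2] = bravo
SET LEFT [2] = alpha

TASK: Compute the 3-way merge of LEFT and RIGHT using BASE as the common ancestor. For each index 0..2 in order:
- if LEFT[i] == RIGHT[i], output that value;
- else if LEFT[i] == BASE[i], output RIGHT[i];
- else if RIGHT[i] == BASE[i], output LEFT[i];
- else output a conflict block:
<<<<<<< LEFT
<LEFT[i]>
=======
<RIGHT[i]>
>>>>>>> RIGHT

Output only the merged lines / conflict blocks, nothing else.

Final LEFT:  [foxtrot, foxtrot, alpha]
Final RIGHT: [juliet, golf, echo]
i=0: BASE=charlie L=foxtrot R=juliet all differ -> CONFLICT
i=1: BASE=echo L=foxtrot R=golf all differ -> CONFLICT
i=2: BASE=juliet L=alpha R=echo all differ -> CONFLICT

Answer: <<<<<<< LEFT
foxtrot
=======
juliet
>>>>>>> RIGHT
<<<<<<< LEFT
foxtrot
=======
golf
>>>>>>> RIGHT
<<<<<<< LEFT
alpha
=======
echo
>>>>>>> RIGHT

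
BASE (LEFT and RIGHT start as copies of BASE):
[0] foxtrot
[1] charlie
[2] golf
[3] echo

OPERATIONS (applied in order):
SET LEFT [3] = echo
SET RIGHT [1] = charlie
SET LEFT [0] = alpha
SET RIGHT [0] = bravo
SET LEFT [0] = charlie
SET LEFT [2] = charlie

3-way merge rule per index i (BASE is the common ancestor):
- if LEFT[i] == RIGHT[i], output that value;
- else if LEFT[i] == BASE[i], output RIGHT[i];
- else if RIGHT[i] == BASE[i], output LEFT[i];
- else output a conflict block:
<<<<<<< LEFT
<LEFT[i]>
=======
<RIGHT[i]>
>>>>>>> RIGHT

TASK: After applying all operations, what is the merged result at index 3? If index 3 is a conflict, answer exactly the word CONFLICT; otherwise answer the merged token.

Final LEFT:  [charlie, charlie, charlie, echo]
Final RIGHT: [bravo, charlie, golf, echo]
i=0: BASE=foxtrot L=charlie R=bravo all differ -> CONFLICT
i=1: L=charlie R=charlie -> agree -> charlie
i=2: L=charlie, R=golf=BASE -> take LEFT -> charlie
i=3: L=echo R=echo -> agree -> echo
Index 3 -> echo

Answer: echo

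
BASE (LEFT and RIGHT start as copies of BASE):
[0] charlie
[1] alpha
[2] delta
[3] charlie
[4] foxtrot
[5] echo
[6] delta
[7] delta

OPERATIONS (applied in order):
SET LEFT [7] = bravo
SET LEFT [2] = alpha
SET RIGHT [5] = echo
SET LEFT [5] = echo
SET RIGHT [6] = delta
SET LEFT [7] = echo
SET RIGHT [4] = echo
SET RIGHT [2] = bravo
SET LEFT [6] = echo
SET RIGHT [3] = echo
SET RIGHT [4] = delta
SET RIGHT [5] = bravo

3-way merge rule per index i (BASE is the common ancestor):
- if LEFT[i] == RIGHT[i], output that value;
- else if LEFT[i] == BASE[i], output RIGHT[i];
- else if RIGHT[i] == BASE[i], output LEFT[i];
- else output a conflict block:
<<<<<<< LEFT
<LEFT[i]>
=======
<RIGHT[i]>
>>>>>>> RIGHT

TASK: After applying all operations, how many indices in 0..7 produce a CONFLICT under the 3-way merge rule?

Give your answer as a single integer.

Answer: 1

Derivation:
Final LEFT:  [charlie, alpha, alpha, charlie, foxtrot, echo, echo, echo]
Final RIGHT: [charlie, alpha, bravo, echo, delta, bravo, delta, delta]
i=0: L=charlie R=charlie -> agree -> charlie
i=1: L=alpha R=alpha -> agree -> alpha
i=2: BASE=delta L=alpha R=bravo all differ -> CONFLICT
i=3: L=charlie=BASE, R=echo -> take RIGHT -> echo
i=4: L=foxtrot=BASE, R=delta -> take RIGHT -> delta
i=5: L=echo=BASE, R=bravo -> take RIGHT -> bravo
i=6: L=echo, R=delta=BASE -> take LEFT -> echo
i=7: L=echo, R=delta=BASE -> take LEFT -> echo
Conflict count: 1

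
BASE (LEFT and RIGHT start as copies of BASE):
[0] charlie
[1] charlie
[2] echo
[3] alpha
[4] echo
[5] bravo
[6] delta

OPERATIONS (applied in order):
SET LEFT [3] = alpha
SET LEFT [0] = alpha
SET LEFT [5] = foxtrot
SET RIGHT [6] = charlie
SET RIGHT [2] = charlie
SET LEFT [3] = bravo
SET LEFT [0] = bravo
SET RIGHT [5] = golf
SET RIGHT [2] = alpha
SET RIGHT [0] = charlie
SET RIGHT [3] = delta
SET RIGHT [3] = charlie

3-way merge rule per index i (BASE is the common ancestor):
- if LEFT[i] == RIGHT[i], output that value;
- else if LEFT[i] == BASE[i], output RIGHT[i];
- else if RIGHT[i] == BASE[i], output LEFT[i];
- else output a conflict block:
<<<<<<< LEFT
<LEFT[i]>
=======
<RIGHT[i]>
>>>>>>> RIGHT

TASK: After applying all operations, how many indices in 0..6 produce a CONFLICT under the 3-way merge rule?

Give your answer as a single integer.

Final LEFT:  [bravo, charlie, echo, bravo, echo, foxtrot, delta]
Final RIGHT: [charlie, charlie, alpha, charlie, echo, golf, charlie]
i=0: L=bravo, R=charlie=BASE -> take LEFT -> bravo
i=1: L=charlie R=charlie -> agree -> charlie
i=2: L=echo=BASE, R=alpha -> take RIGHT -> alpha
i=3: BASE=alpha L=bravo R=charlie all differ -> CONFLICT
i=4: L=echo R=echo -> agree -> echo
i=5: BASE=bravo L=foxtrot R=golf all differ -> CONFLICT
i=6: L=delta=BASE, R=charlie -> take RIGHT -> charlie
Conflict count: 2

Answer: 2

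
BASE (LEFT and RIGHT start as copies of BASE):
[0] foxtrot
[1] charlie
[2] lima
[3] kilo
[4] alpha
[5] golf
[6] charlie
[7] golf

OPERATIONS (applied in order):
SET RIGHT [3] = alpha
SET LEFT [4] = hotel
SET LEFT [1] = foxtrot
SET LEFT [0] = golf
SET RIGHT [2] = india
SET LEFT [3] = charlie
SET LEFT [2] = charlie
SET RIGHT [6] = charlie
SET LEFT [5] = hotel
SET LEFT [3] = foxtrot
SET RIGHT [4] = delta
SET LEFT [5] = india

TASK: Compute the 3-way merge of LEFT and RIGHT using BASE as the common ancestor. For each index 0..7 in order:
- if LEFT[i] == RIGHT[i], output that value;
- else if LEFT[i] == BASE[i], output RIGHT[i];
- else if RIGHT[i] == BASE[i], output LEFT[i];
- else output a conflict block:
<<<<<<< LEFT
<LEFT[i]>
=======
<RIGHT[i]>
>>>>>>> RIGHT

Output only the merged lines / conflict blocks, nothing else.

Final LEFT:  [golf, foxtrot, charlie, foxtrot, hotel, india, charlie, golf]
Final RIGHT: [foxtrot, charlie, india, alpha, delta, golf, charlie, golf]
i=0: L=golf, R=foxtrot=BASE -> take LEFT -> golf
i=1: L=foxtrot, R=charlie=BASE -> take LEFT -> foxtrot
i=2: BASE=lima L=charlie R=india all differ -> CONFLICT
i=3: BASE=kilo L=foxtrot R=alpha all differ -> CONFLICT
i=4: BASE=alpha L=hotel R=delta all differ -> CONFLICT
i=5: L=india, R=golf=BASE -> take LEFT -> india
i=6: L=charlie R=charlie -> agree -> charlie
i=7: L=golf R=golf -> agree -> golf

Answer: golf
foxtrot
<<<<<<< LEFT
charlie
=======
india
>>>>>>> RIGHT
<<<<<<< LEFT
foxtrot
=======
alpha
>>>>>>> RIGHT
<<<<<<< LEFT
hotel
=======
delta
>>>>>>> RIGHT
india
charlie
golf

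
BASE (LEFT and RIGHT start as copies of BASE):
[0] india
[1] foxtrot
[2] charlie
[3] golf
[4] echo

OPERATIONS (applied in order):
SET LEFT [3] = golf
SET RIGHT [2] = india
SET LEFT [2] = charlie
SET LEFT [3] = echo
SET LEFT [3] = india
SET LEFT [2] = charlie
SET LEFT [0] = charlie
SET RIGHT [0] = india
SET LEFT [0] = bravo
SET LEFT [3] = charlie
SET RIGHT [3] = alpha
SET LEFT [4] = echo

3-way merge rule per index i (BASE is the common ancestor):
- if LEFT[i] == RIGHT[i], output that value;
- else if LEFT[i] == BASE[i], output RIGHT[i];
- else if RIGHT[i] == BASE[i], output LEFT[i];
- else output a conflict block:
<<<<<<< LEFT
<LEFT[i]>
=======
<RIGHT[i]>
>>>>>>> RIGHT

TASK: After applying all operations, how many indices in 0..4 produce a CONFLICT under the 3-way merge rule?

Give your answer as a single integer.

Final LEFT:  [bravo, foxtrot, charlie, charlie, echo]
Final RIGHT: [india, foxtrot, india, alpha, echo]
i=0: L=bravo, R=india=BASE -> take LEFT -> bravo
i=1: L=foxtrot R=foxtrot -> agree -> foxtrot
i=2: L=charlie=BASE, R=india -> take RIGHT -> india
i=3: BASE=golf L=charlie R=alpha all differ -> CONFLICT
i=4: L=echo R=echo -> agree -> echo
Conflict count: 1

Answer: 1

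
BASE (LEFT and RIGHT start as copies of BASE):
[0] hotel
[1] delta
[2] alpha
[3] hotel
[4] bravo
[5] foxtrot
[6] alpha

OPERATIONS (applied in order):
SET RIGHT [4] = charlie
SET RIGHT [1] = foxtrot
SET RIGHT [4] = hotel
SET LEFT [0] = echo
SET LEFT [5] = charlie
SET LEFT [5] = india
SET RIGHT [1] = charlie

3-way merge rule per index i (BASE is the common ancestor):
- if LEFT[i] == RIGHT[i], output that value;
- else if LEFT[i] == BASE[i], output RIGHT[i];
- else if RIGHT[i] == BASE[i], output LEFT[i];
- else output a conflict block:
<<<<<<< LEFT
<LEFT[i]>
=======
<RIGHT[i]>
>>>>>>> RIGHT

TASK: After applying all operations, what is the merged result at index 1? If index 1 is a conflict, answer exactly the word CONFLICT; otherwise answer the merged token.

Final LEFT:  [echo, delta, alpha, hotel, bravo, india, alpha]
Final RIGHT: [hotel, charlie, alpha, hotel, hotel, foxtrot, alpha]
i=0: L=echo, R=hotel=BASE -> take LEFT -> echo
i=1: L=delta=BASE, R=charlie -> take RIGHT -> charlie
i=2: L=alpha R=alpha -> agree -> alpha
i=3: L=hotel R=hotel -> agree -> hotel
i=4: L=bravo=BASE, R=hotel -> take RIGHT -> hotel
i=5: L=india, R=foxtrot=BASE -> take LEFT -> india
i=6: L=alpha R=alpha -> agree -> alpha
Index 1 -> charlie

Answer: charlie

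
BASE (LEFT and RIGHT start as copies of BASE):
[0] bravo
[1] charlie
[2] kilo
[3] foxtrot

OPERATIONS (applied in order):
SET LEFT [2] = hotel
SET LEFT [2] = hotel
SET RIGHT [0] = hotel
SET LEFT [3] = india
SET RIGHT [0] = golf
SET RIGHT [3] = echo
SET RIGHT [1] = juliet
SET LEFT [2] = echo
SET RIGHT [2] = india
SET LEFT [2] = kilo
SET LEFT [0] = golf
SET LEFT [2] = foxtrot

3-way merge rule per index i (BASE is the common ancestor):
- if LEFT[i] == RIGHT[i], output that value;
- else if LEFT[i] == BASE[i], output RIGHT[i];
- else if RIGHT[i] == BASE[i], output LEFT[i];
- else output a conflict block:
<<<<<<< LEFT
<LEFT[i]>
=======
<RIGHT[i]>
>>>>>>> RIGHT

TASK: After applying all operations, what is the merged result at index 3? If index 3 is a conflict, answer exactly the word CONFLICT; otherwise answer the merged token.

Answer: CONFLICT

Derivation:
Final LEFT:  [golf, charlie, foxtrot, india]
Final RIGHT: [golf, juliet, india, echo]
i=0: L=golf R=golf -> agree -> golf
i=1: L=charlie=BASE, R=juliet -> take RIGHT -> juliet
i=2: BASE=kilo L=foxtrot R=india all differ -> CONFLICT
i=3: BASE=foxtrot L=india R=echo all differ -> CONFLICT
Index 3 -> CONFLICT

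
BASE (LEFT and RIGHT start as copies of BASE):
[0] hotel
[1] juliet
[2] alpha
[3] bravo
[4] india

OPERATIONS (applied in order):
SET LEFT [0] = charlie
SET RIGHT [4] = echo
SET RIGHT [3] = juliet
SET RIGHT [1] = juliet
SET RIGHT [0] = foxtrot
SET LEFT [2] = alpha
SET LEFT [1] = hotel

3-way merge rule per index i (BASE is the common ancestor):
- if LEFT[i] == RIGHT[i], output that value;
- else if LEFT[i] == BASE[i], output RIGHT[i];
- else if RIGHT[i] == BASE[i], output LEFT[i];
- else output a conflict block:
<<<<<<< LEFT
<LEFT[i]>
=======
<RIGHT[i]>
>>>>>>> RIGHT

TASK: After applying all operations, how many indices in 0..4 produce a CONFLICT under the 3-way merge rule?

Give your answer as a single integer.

Answer: 1

Derivation:
Final LEFT:  [charlie, hotel, alpha, bravo, india]
Final RIGHT: [foxtrot, juliet, alpha, juliet, echo]
i=0: BASE=hotel L=charlie R=foxtrot all differ -> CONFLICT
i=1: L=hotel, R=juliet=BASE -> take LEFT -> hotel
i=2: L=alpha R=alpha -> agree -> alpha
i=3: L=bravo=BASE, R=juliet -> take RIGHT -> juliet
i=4: L=india=BASE, R=echo -> take RIGHT -> echo
Conflict count: 1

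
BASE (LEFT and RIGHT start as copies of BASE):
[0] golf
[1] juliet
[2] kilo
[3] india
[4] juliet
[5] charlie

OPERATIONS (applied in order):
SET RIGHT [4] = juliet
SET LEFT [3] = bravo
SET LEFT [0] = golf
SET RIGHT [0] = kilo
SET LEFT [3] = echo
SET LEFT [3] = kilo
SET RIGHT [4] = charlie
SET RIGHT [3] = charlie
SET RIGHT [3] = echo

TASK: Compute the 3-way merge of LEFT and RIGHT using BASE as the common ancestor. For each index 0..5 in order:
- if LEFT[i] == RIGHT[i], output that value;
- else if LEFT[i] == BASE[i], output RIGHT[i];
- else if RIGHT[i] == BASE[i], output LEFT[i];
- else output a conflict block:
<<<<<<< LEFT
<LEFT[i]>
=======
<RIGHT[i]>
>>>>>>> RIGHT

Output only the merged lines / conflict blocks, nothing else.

Answer: kilo
juliet
kilo
<<<<<<< LEFT
kilo
=======
echo
>>>>>>> RIGHT
charlie
charlie

Derivation:
Final LEFT:  [golf, juliet, kilo, kilo, juliet, charlie]
Final RIGHT: [kilo, juliet, kilo, echo, charlie, charlie]
i=0: L=golf=BASE, R=kilo -> take RIGHT -> kilo
i=1: L=juliet R=juliet -> agree -> juliet
i=2: L=kilo R=kilo -> agree -> kilo
i=3: BASE=india L=kilo R=echo all differ -> CONFLICT
i=4: L=juliet=BASE, R=charlie -> take RIGHT -> charlie
i=5: L=charlie R=charlie -> agree -> charlie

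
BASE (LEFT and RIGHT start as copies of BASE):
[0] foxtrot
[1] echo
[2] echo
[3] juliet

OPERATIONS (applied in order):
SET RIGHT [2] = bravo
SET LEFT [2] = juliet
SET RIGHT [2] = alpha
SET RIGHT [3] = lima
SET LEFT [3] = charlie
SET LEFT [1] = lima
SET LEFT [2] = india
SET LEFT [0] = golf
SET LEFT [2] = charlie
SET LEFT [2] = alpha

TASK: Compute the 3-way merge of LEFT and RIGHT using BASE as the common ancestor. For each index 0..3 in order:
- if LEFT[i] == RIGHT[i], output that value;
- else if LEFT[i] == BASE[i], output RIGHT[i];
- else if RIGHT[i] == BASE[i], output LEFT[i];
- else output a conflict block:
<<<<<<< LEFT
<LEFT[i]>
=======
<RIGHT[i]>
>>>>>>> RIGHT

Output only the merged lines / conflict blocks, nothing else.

Final LEFT:  [golf, lima, alpha, charlie]
Final RIGHT: [foxtrot, echo, alpha, lima]
i=0: L=golf, R=foxtrot=BASE -> take LEFT -> golf
i=1: L=lima, R=echo=BASE -> take LEFT -> lima
i=2: L=alpha R=alpha -> agree -> alpha
i=3: BASE=juliet L=charlie R=lima all differ -> CONFLICT

Answer: golf
lima
alpha
<<<<<<< LEFT
charlie
=======
lima
>>>>>>> RIGHT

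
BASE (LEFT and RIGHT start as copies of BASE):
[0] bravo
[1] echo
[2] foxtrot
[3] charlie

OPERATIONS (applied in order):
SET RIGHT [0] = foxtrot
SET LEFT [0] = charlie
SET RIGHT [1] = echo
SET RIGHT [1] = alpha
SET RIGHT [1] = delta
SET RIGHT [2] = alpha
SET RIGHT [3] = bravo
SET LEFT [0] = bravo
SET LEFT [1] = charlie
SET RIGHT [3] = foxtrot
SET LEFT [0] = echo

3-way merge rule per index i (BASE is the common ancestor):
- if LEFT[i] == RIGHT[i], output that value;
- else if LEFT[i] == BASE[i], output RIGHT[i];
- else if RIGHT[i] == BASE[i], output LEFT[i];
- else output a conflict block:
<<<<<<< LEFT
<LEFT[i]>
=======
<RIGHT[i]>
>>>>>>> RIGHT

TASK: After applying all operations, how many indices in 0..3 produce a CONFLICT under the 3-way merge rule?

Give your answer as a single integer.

Answer: 2

Derivation:
Final LEFT:  [echo, charlie, foxtrot, charlie]
Final RIGHT: [foxtrot, delta, alpha, foxtrot]
i=0: BASE=bravo L=echo R=foxtrot all differ -> CONFLICT
i=1: BASE=echo L=charlie R=delta all differ -> CONFLICT
i=2: L=foxtrot=BASE, R=alpha -> take RIGHT -> alpha
i=3: L=charlie=BASE, R=foxtrot -> take RIGHT -> foxtrot
Conflict count: 2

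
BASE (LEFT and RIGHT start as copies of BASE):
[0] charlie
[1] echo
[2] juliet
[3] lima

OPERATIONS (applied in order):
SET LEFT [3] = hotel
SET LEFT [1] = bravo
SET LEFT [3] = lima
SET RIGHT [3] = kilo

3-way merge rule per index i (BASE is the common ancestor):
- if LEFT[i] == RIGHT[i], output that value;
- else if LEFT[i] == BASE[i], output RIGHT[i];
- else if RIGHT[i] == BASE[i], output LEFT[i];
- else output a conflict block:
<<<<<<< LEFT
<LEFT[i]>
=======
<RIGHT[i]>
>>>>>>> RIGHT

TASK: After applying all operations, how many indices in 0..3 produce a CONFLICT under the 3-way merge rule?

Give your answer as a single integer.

Final LEFT:  [charlie, bravo, juliet, lima]
Final RIGHT: [charlie, echo, juliet, kilo]
i=0: L=charlie R=charlie -> agree -> charlie
i=1: L=bravo, R=echo=BASE -> take LEFT -> bravo
i=2: L=juliet R=juliet -> agree -> juliet
i=3: L=lima=BASE, R=kilo -> take RIGHT -> kilo
Conflict count: 0

Answer: 0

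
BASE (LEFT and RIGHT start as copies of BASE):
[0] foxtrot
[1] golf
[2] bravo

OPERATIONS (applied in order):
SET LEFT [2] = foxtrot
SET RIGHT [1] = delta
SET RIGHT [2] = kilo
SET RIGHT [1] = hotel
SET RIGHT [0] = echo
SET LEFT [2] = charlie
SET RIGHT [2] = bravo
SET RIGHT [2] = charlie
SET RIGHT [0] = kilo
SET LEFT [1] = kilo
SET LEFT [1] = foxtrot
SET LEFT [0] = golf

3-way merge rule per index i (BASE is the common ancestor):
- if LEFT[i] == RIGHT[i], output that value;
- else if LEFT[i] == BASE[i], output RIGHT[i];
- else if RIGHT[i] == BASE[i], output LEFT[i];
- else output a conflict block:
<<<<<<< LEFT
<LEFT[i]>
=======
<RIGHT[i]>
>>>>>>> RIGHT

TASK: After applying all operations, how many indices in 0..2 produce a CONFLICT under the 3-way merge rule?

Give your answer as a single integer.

Answer: 2

Derivation:
Final LEFT:  [golf, foxtrot, charlie]
Final RIGHT: [kilo, hotel, charlie]
i=0: BASE=foxtrot L=golf R=kilo all differ -> CONFLICT
i=1: BASE=golf L=foxtrot R=hotel all differ -> CONFLICT
i=2: L=charlie R=charlie -> agree -> charlie
Conflict count: 2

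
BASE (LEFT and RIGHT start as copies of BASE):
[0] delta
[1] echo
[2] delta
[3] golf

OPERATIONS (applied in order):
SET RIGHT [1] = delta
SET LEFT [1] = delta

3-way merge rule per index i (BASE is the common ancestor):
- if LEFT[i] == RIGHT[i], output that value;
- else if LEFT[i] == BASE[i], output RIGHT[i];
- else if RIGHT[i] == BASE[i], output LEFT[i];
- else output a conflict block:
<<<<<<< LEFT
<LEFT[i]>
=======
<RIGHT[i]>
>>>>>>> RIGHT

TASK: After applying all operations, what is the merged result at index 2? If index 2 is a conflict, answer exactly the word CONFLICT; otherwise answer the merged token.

Answer: delta

Derivation:
Final LEFT:  [delta, delta, delta, golf]
Final RIGHT: [delta, delta, delta, golf]
i=0: L=delta R=delta -> agree -> delta
i=1: L=delta R=delta -> agree -> delta
i=2: L=delta R=delta -> agree -> delta
i=3: L=golf R=golf -> agree -> golf
Index 2 -> delta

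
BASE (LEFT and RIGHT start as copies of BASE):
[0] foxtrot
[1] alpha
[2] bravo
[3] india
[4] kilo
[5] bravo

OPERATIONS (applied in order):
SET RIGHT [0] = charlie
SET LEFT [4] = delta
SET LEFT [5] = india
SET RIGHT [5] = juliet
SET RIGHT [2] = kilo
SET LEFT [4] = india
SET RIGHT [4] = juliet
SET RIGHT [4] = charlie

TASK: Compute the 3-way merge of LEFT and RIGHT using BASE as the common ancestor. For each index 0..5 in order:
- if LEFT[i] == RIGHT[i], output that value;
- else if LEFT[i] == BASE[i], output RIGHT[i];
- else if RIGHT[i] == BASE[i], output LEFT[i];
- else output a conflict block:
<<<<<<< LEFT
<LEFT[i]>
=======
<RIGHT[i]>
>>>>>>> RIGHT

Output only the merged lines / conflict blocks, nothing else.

Final LEFT:  [foxtrot, alpha, bravo, india, india, india]
Final RIGHT: [charlie, alpha, kilo, india, charlie, juliet]
i=0: L=foxtrot=BASE, R=charlie -> take RIGHT -> charlie
i=1: L=alpha R=alpha -> agree -> alpha
i=2: L=bravo=BASE, R=kilo -> take RIGHT -> kilo
i=3: L=india R=india -> agree -> india
i=4: BASE=kilo L=india R=charlie all differ -> CONFLICT
i=5: BASE=bravo L=india R=juliet all differ -> CONFLICT

Answer: charlie
alpha
kilo
india
<<<<<<< LEFT
india
=======
charlie
>>>>>>> RIGHT
<<<<<<< LEFT
india
=======
juliet
>>>>>>> RIGHT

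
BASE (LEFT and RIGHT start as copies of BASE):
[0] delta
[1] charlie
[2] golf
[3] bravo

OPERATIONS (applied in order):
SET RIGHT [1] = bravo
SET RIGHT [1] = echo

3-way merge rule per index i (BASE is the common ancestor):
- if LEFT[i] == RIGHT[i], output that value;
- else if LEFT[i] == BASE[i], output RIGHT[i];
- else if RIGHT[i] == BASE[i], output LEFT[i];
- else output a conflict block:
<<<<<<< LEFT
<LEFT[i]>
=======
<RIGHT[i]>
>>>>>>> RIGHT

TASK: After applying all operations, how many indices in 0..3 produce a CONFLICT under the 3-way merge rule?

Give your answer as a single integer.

Final LEFT:  [delta, charlie, golf, bravo]
Final RIGHT: [delta, echo, golf, bravo]
i=0: L=delta R=delta -> agree -> delta
i=1: L=charlie=BASE, R=echo -> take RIGHT -> echo
i=2: L=golf R=golf -> agree -> golf
i=3: L=bravo R=bravo -> agree -> bravo
Conflict count: 0

Answer: 0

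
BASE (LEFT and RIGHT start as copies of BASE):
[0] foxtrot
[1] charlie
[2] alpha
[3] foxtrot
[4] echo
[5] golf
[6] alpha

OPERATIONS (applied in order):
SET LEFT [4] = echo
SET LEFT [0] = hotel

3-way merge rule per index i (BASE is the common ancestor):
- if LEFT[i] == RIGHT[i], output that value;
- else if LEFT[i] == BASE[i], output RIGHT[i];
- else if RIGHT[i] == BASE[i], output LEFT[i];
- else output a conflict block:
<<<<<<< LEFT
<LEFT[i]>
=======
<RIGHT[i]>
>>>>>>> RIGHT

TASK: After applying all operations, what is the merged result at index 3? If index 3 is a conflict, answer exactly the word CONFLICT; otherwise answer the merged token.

Final LEFT:  [hotel, charlie, alpha, foxtrot, echo, golf, alpha]
Final RIGHT: [foxtrot, charlie, alpha, foxtrot, echo, golf, alpha]
i=0: L=hotel, R=foxtrot=BASE -> take LEFT -> hotel
i=1: L=charlie R=charlie -> agree -> charlie
i=2: L=alpha R=alpha -> agree -> alpha
i=3: L=foxtrot R=foxtrot -> agree -> foxtrot
i=4: L=echo R=echo -> agree -> echo
i=5: L=golf R=golf -> agree -> golf
i=6: L=alpha R=alpha -> agree -> alpha
Index 3 -> foxtrot

Answer: foxtrot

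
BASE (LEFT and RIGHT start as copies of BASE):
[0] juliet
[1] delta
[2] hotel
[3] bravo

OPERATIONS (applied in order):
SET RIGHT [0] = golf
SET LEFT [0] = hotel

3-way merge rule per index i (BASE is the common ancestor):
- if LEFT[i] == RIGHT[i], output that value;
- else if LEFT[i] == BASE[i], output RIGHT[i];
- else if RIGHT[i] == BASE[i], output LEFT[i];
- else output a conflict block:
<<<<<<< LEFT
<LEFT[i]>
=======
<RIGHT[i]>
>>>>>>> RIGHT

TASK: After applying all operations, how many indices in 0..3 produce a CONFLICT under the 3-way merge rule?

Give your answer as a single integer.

Final LEFT:  [hotel, delta, hotel, bravo]
Final RIGHT: [golf, delta, hotel, bravo]
i=0: BASE=juliet L=hotel R=golf all differ -> CONFLICT
i=1: L=delta R=delta -> agree -> delta
i=2: L=hotel R=hotel -> agree -> hotel
i=3: L=bravo R=bravo -> agree -> bravo
Conflict count: 1

Answer: 1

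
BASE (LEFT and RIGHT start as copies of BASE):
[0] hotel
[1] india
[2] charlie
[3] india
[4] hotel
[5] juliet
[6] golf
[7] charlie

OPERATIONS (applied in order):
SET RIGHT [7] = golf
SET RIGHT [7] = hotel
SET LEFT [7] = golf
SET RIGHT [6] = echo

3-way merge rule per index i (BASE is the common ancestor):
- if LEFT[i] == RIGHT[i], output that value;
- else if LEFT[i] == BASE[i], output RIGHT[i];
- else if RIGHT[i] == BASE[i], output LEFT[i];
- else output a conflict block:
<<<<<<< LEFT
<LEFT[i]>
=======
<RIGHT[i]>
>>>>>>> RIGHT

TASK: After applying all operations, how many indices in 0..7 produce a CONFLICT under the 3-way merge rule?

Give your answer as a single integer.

Final LEFT:  [hotel, india, charlie, india, hotel, juliet, golf, golf]
Final RIGHT: [hotel, india, charlie, india, hotel, juliet, echo, hotel]
i=0: L=hotel R=hotel -> agree -> hotel
i=1: L=india R=india -> agree -> india
i=2: L=charlie R=charlie -> agree -> charlie
i=3: L=india R=india -> agree -> india
i=4: L=hotel R=hotel -> agree -> hotel
i=5: L=juliet R=juliet -> agree -> juliet
i=6: L=golf=BASE, R=echo -> take RIGHT -> echo
i=7: BASE=charlie L=golf R=hotel all differ -> CONFLICT
Conflict count: 1

Answer: 1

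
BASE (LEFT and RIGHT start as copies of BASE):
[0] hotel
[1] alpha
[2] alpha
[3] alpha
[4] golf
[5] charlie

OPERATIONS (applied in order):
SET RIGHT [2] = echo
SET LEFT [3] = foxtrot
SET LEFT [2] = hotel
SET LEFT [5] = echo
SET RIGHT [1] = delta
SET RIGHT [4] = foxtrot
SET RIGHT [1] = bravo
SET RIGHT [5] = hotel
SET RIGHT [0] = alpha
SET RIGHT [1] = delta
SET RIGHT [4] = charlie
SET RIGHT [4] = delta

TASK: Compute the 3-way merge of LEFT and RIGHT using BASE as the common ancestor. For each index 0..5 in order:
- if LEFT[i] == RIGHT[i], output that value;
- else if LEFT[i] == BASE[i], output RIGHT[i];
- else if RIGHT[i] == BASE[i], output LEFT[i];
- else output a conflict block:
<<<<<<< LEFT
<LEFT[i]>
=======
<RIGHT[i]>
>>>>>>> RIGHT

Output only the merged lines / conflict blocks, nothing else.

Final LEFT:  [hotel, alpha, hotel, foxtrot, golf, echo]
Final RIGHT: [alpha, delta, echo, alpha, delta, hotel]
i=0: L=hotel=BASE, R=alpha -> take RIGHT -> alpha
i=1: L=alpha=BASE, R=delta -> take RIGHT -> delta
i=2: BASE=alpha L=hotel R=echo all differ -> CONFLICT
i=3: L=foxtrot, R=alpha=BASE -> take LEFT -> foxtrot
i=4: L=golf=BASE, R=delta -> take RIGHT -> delta
i=5: BASE=charlie L=echo R=hotel all differ -> CONFLICT

Answer: alpha
delta
<<<<<<< LEFT
hotel
=======
echo
>>>>>>> RIGHT
foxtrot
delta
<<<<<<< LEFT
echo
=======
hotel
>>>>>>> RIGHT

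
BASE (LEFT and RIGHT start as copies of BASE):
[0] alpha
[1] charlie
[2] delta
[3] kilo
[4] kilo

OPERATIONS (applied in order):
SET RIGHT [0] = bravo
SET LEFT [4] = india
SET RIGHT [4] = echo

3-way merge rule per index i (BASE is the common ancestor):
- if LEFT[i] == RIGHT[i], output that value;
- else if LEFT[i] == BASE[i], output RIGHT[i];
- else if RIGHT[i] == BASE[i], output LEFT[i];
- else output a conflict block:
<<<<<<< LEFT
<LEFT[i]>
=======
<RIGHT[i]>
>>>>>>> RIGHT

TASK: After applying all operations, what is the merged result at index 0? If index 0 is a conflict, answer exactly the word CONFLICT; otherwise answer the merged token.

Answer: bravo

Derivation:
Final LEFT:  [alpha, charlie, delta, kilo, india]
Final RIGHT: [bravo, charlie, delta, kilo, echo]
i=0: L=alpha=BASE, R=bravo -> take RIGHT -> bravo
i=1: L=charlie R=charlie -> agree -> charlie
i=2: L=delta R=delta -> agree -> delta
i=3: L=kilo R=kilo -> agree -> kilo
i=4: BASE=kilo L=india R=echo all differ -> CONFLICT
Index 0 -> bravo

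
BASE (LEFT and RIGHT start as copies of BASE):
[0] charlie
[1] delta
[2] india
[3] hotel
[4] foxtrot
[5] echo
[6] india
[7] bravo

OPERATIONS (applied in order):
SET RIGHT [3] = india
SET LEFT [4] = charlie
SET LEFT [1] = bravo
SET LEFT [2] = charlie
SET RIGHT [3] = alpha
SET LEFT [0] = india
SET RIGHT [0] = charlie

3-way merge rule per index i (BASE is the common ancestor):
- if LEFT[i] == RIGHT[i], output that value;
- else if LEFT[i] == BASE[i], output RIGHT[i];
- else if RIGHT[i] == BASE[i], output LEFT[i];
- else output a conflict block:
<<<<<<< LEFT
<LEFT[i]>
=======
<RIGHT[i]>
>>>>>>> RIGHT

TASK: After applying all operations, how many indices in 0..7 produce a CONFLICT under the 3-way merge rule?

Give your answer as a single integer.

Answer: 0

Derivation:
Final LEFT:  [india, bravo, charlie, hotel, charlie, echo, india, bravo]
Final RIGHT: [charlie, delta, india, alpha, foxtrot, echo, india, bravo]
i=0: L=india, R=charlie=BASE -> take LEFT -> india
i=1: L=bravo, R=delta=BASE -> take LEFT -> bravo
i=2: L=charlie, R=india=BASE -> take LEFT -> charlie
i=3: L=hotel=BASE, R=alpha -> take RIGHT -> alpha
i=4: L=charlie, R=foxtrot=BASE -> take LEFT -> charlie
i=5: L=echo R=echo -> agree -> echo
i=6: L=india R=india -> agree -> india
i=7: L=bravo R=bravo -> agree -> bravo
Conflict count: 0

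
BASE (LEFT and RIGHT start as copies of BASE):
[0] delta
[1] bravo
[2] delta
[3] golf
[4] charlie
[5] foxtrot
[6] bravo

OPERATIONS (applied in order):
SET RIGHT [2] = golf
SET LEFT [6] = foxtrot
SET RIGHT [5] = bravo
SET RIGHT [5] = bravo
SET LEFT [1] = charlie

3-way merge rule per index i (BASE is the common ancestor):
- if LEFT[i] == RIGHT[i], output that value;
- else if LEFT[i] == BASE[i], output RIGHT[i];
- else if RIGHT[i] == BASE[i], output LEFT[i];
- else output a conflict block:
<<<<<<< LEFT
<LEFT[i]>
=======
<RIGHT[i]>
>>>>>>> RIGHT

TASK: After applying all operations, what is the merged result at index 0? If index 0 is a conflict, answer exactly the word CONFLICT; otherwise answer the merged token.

Final LEFT:  [delta, charlie, delta, golf, charlie, foxtrot, foxtrot]
Final RIGHT: [delta, bravo, golf, golf, charlie, bravo, bravo]
i=0: L=delta R=delta -> agree -> delta
i=1: L=charlie, R=bravo=BASE -> take LEFT -> charlie
i=2: L=delta=BASE, R=golf -> take RIGHT -> golf
i=3: L=golf R=golf -> agree -> golf
i=4: L=charlie R=charlie -> agree -> charlie
i=5: L=foxtrot=BASE, R=bravo -> take RIGHT -> bravo
i=6: L=foxtrot, R=bravo=BASE -> take LEFT -> foxtrot
Index 0 -> delta

Answer: delta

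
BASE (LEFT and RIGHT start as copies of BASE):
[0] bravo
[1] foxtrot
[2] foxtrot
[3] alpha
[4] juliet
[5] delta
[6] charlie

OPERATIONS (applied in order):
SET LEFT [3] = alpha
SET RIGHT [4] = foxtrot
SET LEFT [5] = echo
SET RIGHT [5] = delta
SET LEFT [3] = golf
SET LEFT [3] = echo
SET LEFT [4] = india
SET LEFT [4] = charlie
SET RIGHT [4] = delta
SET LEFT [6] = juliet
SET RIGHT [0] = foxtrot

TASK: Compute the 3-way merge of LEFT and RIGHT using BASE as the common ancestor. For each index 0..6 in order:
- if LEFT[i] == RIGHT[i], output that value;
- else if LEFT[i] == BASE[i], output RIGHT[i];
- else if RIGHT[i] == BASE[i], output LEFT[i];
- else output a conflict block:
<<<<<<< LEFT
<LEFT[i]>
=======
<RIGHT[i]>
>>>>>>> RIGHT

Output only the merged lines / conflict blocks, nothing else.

Final LEFT:  [bravo, foxtrot, foxtrot, echo, charlie, echo, juliet]
Final RIGHT: [foxtrot, foxtrot, foxtrot, alpha, delta, delta, charlie]
i=0: L=bravo=BASE, R=foxtrot -> take RIGHT -> foxtrot
i=1: L=foxtrot R=foxtrot -> agree -> foxtrot
i=2: L=foxtrot R=foxtrot -> agree -> foxtrot
i=3: L=echo, R=alpha=BASE -> take LEFT -> echo
i=4: BASE=juliet L=charlie R=delta all differ -> CONFLICT
i=5: L=echo, R=delta=BASE -> take LEFT -> echo
i=6: L=juliet, R=charlie=BASE -> take LEFT -> juliet

Answer: foxtrot
foxtrot
foxtrot
echo
<<<<<<< LEFT
charlie
=======
delta
>>>>>>> RIGHT
echo
juliet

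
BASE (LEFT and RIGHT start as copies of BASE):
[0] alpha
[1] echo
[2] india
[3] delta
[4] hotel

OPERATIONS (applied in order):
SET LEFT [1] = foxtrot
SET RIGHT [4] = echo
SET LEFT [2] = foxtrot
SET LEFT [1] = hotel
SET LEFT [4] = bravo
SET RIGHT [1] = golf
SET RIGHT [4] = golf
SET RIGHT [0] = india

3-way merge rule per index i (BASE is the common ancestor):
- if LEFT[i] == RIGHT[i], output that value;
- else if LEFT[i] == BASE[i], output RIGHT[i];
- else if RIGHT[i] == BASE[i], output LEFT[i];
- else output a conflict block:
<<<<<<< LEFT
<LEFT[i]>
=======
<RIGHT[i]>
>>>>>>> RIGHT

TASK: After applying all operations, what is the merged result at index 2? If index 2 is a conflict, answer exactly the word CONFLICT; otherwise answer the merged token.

Final LEFT:  [alpha, hotel, foxtrot, delta, bravo]
Final RIGHT: [india, golf, india, delta, golf]
i=0: L=alpha=BASE, R=india -> take RIGHT -> india
i=1: BASE=echo L=hotel R=golf all differ -> CONFLICT
i=2: L=foxtrot, R=india=BASE -> take LEFT -> foxtrot
i=3: L=delta R=delta -> agree -> delta
i=4: BASE=hotel L=bravo R=golf all differ -> CONFLICT
Index 2 -> foxtrot

Answer: foxtrot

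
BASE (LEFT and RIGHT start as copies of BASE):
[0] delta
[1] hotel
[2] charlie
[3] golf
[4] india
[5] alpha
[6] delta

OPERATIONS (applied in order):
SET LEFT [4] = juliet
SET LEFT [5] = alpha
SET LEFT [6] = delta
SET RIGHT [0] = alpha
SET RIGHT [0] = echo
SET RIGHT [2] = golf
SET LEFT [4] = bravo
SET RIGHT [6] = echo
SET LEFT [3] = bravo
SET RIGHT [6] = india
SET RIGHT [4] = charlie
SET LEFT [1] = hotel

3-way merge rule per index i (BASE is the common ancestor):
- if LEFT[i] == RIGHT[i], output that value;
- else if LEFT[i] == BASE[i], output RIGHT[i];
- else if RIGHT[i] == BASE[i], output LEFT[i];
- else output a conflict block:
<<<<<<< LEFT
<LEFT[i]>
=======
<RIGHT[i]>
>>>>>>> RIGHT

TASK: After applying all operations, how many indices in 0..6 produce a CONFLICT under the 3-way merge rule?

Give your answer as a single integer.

Final LEFT:  [delta, hotel, charlie, bravo, bravo, alpha, delta]
Final RIGHT: [echo, hotel, golf, golf, charlie, alpha, india]
i=0: L=delta=BASE, R=echo -> take RIGHT -> echo
i=1: L=hotel R=hotel -> agree -> hotel
i=2: L=charlie=BASE, R=golf -> take RIGHT -> golf
i=3: L=bravo, R=golf=BASE -> take LEFT -> bravo
i=4: BASE=india L=bravo R=charlie all differ -> CONFLICT
i=5: L=alpha R=alpha -> agree -> alpha
i=6: L=delta=BASE, R=india -> take RIGHT -> india
Conflict count: 1

Answer: 1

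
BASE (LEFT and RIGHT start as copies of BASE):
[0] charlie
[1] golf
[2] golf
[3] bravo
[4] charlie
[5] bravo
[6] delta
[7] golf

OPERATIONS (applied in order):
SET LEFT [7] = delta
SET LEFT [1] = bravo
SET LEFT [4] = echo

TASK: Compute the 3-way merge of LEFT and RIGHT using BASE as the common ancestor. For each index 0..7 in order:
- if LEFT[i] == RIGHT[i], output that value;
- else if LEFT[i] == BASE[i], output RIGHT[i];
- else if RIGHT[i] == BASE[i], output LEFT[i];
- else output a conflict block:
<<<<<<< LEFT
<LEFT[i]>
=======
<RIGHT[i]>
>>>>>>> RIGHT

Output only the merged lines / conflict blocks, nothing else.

Answer: charlie
bravo
golf
bravo
echo
bravo
delta
delta

Derivation:
Final LEFT:  [charlie, bravo, golf, bravo, echo, bravo, delta, delta]
Final RIGHT: [charlie, golf, golf, bravo, charlie, bravo, delta, golf]
i=0: L=charlie R=charlie -> agree -> charlie
i=1: L=bravo, R=golf=BASE -> take LEFT -> bravo
i=2: L=golf R=golf -> agree -> golf
i=3: L=bravo R=bravo -> agree -> bravo
i=4: L=echo, R=charlie=BASE -> take LEFT -> echo
i=5: L=bravo R=bravo -> agree -> bravo
i=6: L=delta R=delta -> agree -> delta
i=7: L=delta, R=golf=BASE -> take LEFT -> delta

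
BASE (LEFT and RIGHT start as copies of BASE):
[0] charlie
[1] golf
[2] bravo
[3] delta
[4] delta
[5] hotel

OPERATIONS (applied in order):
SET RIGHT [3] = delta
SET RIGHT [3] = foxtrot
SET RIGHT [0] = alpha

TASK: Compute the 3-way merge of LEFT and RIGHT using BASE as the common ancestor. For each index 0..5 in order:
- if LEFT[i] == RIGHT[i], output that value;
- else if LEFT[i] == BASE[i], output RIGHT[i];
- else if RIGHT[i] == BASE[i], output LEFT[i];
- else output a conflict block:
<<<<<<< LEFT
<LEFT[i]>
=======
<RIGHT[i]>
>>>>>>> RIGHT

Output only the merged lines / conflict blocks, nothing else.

Answer: alpha
golf
bravo
foxtrot
delta
hotel

Derivation:
Final LEFT:  [charlie, golf, bravo, delta, delta, hotel]
Final RIGHT: [alpha, golf, bravo, foxtrot, delta, hotel]
i=0: L=charlie=BASE, R=alpha -> take RIGHT -> alpha
i=1: L=golf R=golf -> agree -> golf
i=2: L=bravo R=bravo -> agree -> bravo
i=3: L=delta=BASE, R=foxtrot -> take RIGHT -> foxtrot
i=4: L=delta R=delta -> agree -> delta
i=5: L=hotel R=hotel -> agree -> hotel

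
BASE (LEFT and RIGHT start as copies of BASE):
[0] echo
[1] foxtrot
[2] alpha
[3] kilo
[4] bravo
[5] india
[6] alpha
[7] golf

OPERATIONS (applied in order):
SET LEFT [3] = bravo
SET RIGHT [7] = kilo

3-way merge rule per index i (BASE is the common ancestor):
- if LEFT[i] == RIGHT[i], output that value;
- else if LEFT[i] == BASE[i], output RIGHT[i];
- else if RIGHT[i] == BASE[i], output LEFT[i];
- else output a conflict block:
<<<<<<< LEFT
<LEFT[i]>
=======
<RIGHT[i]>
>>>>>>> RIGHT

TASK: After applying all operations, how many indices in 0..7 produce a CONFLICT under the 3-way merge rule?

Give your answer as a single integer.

Final LEFT:  [echo, foxtrot, alpha, bravo, bravo, india, alpha, golf]
Final RIGHT: [echo, foxtrot, alpha, kilo, bravo, india, alpha, kilo]
i=0: L=echo R=echo -> agree -> echo
i=1: L=foxtrot R=foxtrot -> agree -> foxtrot
i=2: L=alpha R=alpha -> agree -> alpha
i=3: L=bravo, R=kilo=BASE -> take LEFT -> bravo
i=4: L=bravo R=bravo -> agree -> bravo
i=5: L=india R=india -> agree -> india
i=6: L=alpha R=alpha -> agree -> alpha
i=7: L=golf=BASE, R=kilo -> take RIGHT -> kilo
Conflict count: 0

Answer: 0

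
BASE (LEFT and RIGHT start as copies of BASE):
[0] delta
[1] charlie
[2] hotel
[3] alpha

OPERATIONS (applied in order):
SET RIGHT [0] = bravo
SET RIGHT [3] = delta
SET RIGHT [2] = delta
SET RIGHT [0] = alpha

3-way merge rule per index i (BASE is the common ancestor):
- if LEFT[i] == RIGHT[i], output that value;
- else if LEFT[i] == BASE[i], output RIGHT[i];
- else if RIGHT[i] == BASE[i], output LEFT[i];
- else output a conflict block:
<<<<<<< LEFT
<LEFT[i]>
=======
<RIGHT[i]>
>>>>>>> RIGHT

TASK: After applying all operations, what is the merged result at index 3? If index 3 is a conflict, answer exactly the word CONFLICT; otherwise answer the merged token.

Final LEFT:  [delta, charlie, hotel, alpha]
Final RIGHT: [alpha, charlie, delta, delta]
i=0: L=delta=BASE, R=alpha -> take RIGHT -> alpha
i=1: L=charlie R=charlie -> agree -> charlie
i=2: L=hotel=BASE, R=delta -> take RIGHT -> delta
i=3: L=alpha=BASE, R=delta -> take RIGHT -> delta
Index 3 -> delta

Answer: delta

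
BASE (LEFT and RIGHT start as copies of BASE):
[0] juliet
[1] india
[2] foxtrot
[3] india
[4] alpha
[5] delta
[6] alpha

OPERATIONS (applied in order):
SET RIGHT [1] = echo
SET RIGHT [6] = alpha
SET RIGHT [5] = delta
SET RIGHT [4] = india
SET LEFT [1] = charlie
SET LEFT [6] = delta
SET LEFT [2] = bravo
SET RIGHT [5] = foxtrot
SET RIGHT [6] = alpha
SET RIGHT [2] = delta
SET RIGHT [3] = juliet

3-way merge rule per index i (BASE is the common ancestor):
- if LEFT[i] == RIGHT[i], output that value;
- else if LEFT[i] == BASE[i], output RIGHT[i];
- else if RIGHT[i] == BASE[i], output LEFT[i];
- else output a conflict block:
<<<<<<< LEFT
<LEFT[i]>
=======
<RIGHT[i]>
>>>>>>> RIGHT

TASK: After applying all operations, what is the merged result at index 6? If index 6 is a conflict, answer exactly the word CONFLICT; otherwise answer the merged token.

Final LEFT:  [juliet, charlie, bravo, india, alpha, delta, delta]
Final RIGHT: [juliet, echo, delta, juliet, india, foxtrot, alpha]
i=0: L=juliet R=juliet -> agree -> juliet
i=1: BASE=india L=charlie R=echo all differ -> CONFLICT
i=2: BASE=foxtrot L=bravo R=delta all differ -> CONFLICT
i=3: L=india=BASE, R=juliet -> take RIGHT -> juliet
i=4: L=alpha=BASE, R=india -> take RIGHT -> india
i=5: L=delta=BASE, R=foxtrot -> take RIGHT -> foxtrot
i=6: L=delta, R=alpha=BASE -> take LEFT -> delta
Index 6 -> delta

Answer: delta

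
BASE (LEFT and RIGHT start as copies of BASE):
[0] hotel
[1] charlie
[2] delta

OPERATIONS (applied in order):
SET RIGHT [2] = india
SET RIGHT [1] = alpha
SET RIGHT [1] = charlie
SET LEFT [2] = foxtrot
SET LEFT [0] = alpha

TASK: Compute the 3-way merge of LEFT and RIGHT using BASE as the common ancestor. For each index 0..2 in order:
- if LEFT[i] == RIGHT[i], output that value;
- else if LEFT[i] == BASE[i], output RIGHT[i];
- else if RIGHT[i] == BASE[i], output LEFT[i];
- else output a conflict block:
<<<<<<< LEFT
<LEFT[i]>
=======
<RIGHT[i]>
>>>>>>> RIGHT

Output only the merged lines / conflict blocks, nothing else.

Answer: alpha
charlie
<<<<<<< LEFT
foxtrot
=======
india
>>>>>>> RIGHT

Derivation:
Final LEFT:  [alpha, charlie, foxtrot]
Final RIGHT: [hotel, charlie, india]
i=0: L=alpha, R=hotel=BASE -> take LEFT -> alpha
i=1: L=charlie R=charlie -> agree -> charlie
i=2: BASE=delta L=foxtrot R=india all differ -> CONFLICT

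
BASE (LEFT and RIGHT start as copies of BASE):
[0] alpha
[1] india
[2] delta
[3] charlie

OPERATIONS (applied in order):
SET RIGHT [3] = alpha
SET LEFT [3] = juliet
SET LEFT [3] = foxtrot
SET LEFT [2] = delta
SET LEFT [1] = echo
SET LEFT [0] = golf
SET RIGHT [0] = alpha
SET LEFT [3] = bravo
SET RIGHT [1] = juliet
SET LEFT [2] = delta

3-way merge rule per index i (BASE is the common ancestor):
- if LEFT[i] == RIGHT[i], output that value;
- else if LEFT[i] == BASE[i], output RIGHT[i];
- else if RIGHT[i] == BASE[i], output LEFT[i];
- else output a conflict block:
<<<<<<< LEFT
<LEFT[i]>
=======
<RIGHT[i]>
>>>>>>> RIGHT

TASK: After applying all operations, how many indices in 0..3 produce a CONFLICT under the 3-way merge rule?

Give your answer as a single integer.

Answer: 2

Derivation:
Final LEFT:  [golf, echo, delta, bravo]
Final RIGHT: [alpha, juliet, delta, alpha]
i=0: L=golf, R=alpha=BASE -> take LEFT -> golf
i=1: BASE=india L=echo R=juliet all differ -> CONFLICT
i=2: L=delta R=delta -> agree -> delta
i=3: BASE=charlie L=bravo R=alpha all differ -> CONFLICT
Conflict count: 2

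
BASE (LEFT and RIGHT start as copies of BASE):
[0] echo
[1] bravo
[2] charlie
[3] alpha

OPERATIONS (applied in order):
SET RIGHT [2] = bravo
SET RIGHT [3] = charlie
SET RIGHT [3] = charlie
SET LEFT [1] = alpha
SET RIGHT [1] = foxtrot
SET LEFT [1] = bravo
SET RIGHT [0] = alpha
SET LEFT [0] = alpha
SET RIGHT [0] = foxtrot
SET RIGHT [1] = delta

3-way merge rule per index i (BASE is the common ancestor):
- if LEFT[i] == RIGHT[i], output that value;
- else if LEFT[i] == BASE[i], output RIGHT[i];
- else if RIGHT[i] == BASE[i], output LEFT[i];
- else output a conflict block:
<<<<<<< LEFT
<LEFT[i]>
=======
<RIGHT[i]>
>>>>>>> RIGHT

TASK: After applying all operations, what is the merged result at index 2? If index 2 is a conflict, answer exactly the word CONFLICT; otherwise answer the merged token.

Final LEFT:  [alpha, bravo, charlie, alpha]
Final RIGHT: [foxtrot, delta, bravo, charlie]
i=0: BASE=echo L=alpha R=foxtrot all differ -> CONFLICT
i=1: L=bravo=BASE, R=delta -> take RIGHT -> delta
i=2: L=charlie=BASE, R=bravo -> take RIGHT -> bravo
i=3: L=alpha=BASE, R=charlie -> take RIGHT -> charlie
Index 2 -> bravo

Answer: bravo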